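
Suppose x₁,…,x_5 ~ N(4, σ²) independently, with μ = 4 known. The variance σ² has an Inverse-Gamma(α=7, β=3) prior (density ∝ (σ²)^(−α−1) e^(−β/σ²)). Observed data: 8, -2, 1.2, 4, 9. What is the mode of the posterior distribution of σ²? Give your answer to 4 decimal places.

σ̂²_MAP = 4.3257

Sum of squared deviations about the known mean: SS = (8−4)² + (-2−4)² + (1.2−4)² + (4−4)² + (9−4)² = 84.84.
The Normal likelihood contributes (σ²)^(−n/2) exp(−SS/(2σ²)), so the posterior is Inverse-Gamma(α + n/2, β + SS/2) = Inverse-Gamma(9.5, 45.42).
The mode of Inverse-Gamma(a, b) is b/(a+1) = 45.42/10.5 ≈ 4.3257.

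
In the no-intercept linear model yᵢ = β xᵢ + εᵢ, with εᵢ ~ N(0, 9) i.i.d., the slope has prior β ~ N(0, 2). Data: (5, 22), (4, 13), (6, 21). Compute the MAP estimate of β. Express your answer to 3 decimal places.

β̂_MAP = 3.534

log p(β | y) = −Σ(yᵢ − βxᵢ)²/(2·9) − β²/(2·2) + const.
Setting the derivative to zero: Σxᵢ(yᵢ − βxᵢ)/9 − β/2 = 0, so β = Σxᵢyᵢ / (Σxᵢ² + σ²/τ²).
Σxᵢyᵢ = 5·22 + 4·13 + 6·21 = 288; Σxᵢ² = 77; σ²/τ² = 4.5.
β̂_MAP = 288 / (77 + 4.5) = 288/81.5 ≈ 3.534.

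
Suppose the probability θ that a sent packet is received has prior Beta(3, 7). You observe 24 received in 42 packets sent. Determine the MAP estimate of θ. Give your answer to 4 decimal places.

Prior: Beta(3, 7).
Data: 24 successes in 42 trials. The binomial likelihood contributes θ^24(1−θ)^18, so the posterior is Beta(3+24, 7+18) = Beta(27, 25).
For Beta(a, b) with a, b > 1 the mode is (a−1)/(a+b−2) = 26/50 ≈ 0.5200.

θ̂_MAP = 0.5200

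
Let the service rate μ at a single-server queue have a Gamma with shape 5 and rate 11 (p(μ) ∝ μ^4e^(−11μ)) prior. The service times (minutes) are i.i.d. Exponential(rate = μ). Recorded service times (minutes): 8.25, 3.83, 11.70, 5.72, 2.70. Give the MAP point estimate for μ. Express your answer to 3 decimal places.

μ̂_MAP = 0.208

The Exponential(rate=μ) likelihood is ∝ μ^n e^(−μΣtᵢ). Here n = 5 and Σtᵢ = 8.25 + 3.83 + 11.70 + 5.72 + 2.70 = 32.20.
Posterior ∝ μ^4e^(−11μ) · μ^5e^(−32.20μ) = μ^9e^(−43.20μ), i.e. Gamma(10, 43.20).
Mode = (a−1)/b = 9/43.20 ≈ 0.208.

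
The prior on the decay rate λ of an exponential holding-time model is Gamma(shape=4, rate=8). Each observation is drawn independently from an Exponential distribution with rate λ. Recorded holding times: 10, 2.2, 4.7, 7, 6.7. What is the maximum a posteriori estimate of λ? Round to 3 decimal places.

λ̂_MAP = 0.207

The Exponential(rate=λ) likelihood is ∝ λ^n e^(−λΣtᵢ). Here n = 5 and Σtᵢ = 10 + 2.2 + 4.7 + 7 + 6.7 = 30.6.
Posterior ∝ λ^3e^(−8λ) · λ^5e^(−30.6λ) = λ^8e^(−38.6λ), i.e. Gamma(9, 38.6).
Mode = (a−1)/b = 8/38.6 ≈ 0.207.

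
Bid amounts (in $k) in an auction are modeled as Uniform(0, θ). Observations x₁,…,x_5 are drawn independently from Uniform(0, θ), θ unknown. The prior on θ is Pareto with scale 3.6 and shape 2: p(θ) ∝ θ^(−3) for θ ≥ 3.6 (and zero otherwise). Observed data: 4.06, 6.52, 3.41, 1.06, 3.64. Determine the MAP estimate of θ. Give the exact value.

θ̂_MAP = 6.52

The Uniform(0, θ) likelihood is θ^(−n) for θ ≥ max(xᵢ), zero otherwise. Here max(xᵢ) = 6.52.
Posterior ∝ θ^(−3) · θ^(−5) = θ^(−8) on θ ≥ max(3.6, 6.52) = 6.52.
This density is strictly decreasing in θ, so the posterior mode lies at the lower boundary of the support.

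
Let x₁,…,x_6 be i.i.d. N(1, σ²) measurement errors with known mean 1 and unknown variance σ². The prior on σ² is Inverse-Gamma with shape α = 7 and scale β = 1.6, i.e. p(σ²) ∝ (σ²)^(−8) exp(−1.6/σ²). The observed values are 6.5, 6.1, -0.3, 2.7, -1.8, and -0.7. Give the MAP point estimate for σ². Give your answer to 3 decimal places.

Sum of squared deviations about the known mean: SS = (6.5−1)² + (6.1−1)² + (-0.3−1)² + (2.7−1)² + (-1.8−1)² + (-0.7−1)² = 71.57.
The Normal likelihood contributes (σ²)^(−n/2) exp(−SS/(2σ²)), so the posterior is Inverse-Gamma(α + n/2, β + SS/2) = Inverse-Gamma(10, 37.385).
The mode of Inverse-Gamma(a, b) is b/(a+1) = 37.385/11 ≈ 3.399.

σ̂²_MAP = 3.399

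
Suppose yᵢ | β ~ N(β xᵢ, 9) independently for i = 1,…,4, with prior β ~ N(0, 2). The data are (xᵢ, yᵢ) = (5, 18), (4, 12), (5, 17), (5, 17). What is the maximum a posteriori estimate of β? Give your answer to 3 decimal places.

β̂_MAP = 3.225

log p(β | y) = −Σ(yᵢ − βxᵢ)²/(2·9) − β²/(2·2) + const.
Setting the derivative to zero: Σxᵢ(yᵢ − βxᵢ)/9 − β/2 = 0, so β = Σxᵢyᵢ / (Σxᵢ² + σ²/τ²).
Σxᵢyᵢ = 5·18 + 4·12 + 5·17 + 5·17 = 308; Σxᵢ² = 91; σ²/τ² = 4.5.
β̂_MAP = 308 / (91 + 4.5) = 308/95.5 ≈ 3.225.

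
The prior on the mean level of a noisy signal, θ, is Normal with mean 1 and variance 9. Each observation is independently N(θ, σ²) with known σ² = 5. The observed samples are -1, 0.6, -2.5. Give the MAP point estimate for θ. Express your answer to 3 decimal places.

n = 3; x̄ = ((-1) + 0.6 + (-2.5))/3 = -2.9/3 = -29/30 ≈ -0.9667.
For a Normal prior and Normal likelihood with known variance, the posterior is Normal; its mode equals its mean, the precision-weighted average.
Prior precision 1/σ₀² = 1/9; data precision n/σ² = 3/5 = 0.6.
θ̂ = ((1/9)·1 + 0.6·(-29/30)) / (1/9 + 0.6) = (-211/450)/(32/45) = -0.659375 ≈ -0.659.

θ̂_MAP = -0.659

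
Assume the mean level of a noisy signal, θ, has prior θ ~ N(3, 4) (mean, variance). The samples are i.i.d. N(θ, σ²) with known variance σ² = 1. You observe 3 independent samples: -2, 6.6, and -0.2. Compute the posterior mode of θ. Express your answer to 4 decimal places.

θ̂_MAP = 1.5846

n = 3; x̄ = ((-2) + 6.6 + (-0.2))/3 = 4.4/3 = 22/15 ≈ 1.4667.
For a Normal prior and Normal likelihood with known variance, the posterior is Normal; its mode equals its mean, the precision-weighted average.
Prior precision 1/σ₀² = 1/4 = 0.25; data precision n/σ² = 3/1 = 3.
θ̂ = (0.25·3 + 3·(22/15)) / (0.25 + 3) = 5.15/3.25 = 103/65 ≈ 1.5846.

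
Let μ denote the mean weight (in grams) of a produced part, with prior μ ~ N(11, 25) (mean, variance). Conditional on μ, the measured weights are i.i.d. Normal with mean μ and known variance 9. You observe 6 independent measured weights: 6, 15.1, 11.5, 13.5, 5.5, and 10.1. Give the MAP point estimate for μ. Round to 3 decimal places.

n = 6; x̄ = (6 + 15.1 + 11.5 + 13.5 + 5.5 + 10.1)/6 = 61.7/6 = 617/60 ≈ 10.2833.
For a Normal prior and Normal likelihood with known variance, the posterior is Normal; its mode equals its mean, the precision-weighted average.
Prior precision 1/σ₀² = 1/25 = 0.04; data precision n/σ² = 6/9 = 2/3.
μ̂ = (0.04·11 + (2/3)·(617/60)) / (0.04 + 2/3) = (3283/450)/(53/75) = 3283/318 ≈ 10.324.

μ̂_MAP = 10.324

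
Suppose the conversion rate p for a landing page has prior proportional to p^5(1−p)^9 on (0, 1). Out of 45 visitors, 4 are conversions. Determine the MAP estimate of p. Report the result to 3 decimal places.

The prior density ∝ p^5(1−p)^9 is the kernel of Beta(6, 10).
Data: 4 successes in 45 trials. The binomial likelihood contributes p^4(1−p)^41, so the posterior is Beta(6+4, 10+41) = Beta(10, 51).
For Beta(a, b) with a, b > 1 the mode is (a−1)/(a+b−2) = 9/59 ≈ 0.153.

p̂_MAP = 0.153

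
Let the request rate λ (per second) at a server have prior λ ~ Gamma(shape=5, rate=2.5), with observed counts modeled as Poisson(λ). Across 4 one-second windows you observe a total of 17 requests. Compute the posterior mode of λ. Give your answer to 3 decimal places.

Σxᵢ = 17, n = 4.
Posterior ∝ λ^4e^(−2.5λ) · λ^17e^(−4λ) = λ^21e^(−6.5λ), i.e. Gamma(shape=22, rate=6.5).
The mode of a Gamma(a, b) with a ≥ 1 (shape–rate) is (a−1)/b = 21/6.5 ≈ 3.231.

λ̂_MAP = 3.231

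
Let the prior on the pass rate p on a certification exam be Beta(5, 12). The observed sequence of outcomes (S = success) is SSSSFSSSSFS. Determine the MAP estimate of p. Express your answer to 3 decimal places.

Prior: Beta(5, 12).
Data: 9 successes in 11 trials (from the sequence). The binomial likelihood contributes p^9(1−p)^2, so the posterior is Beta(5+9, 12+2) = Beta(14, 14).
For Beta(a, b) with a, b > 1 the mode is (a−1)/(a+b−2) = 13/26 ≈ 0.500.

p̂_MAP = 0.500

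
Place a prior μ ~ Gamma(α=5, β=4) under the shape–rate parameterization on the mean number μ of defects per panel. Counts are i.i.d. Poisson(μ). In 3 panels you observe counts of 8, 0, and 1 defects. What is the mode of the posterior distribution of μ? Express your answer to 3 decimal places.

Σxᵢ = 8+0+1 = 9, with n = 3.
Posterior ∝ μ^4e^(−4μ) · μ^9e^(−3μ) = μ^13e^(−7μ), i.e. Gamma(shape=14, rate=7).
The mode of a Gamma(a, b) with a ≥ 1 (shape–rate) is (a−1)/b = 13/7 ≈ 1.857.

μ̂_MAP = 1.857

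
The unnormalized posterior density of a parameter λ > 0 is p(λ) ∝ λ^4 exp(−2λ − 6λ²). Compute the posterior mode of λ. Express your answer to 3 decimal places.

ℓ'(λ) = 4/λ − 2 − 12λ. Setting this to zero and multiplying by λ: 12λ² + 2λ − 4 = 0.
λ = (−2 + √(2² + 4·12·4)) / (2·12) = (−2 + √196) / 24 = (−2 + 14)/24 = 1/2.
ℓ''(λ) = −4/λ² − 12 < 0, confirming a maximum.

λ̂_MAP = 0.500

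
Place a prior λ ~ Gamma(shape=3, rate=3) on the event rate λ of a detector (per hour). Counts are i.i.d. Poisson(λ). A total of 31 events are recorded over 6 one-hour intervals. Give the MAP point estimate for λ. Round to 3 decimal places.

Σxᵢ = 31, n = 6.
Posterior ∝ λ^2e^(−3λ) · λ^31e^(−6λ) = λ^33e^(−9λ), i.e. Gamma(shape=34, rate=9).
The mode of a Gamma(a, b) with a ≥ 1 (shape–rate) is (a−1)/b = 33/9 ≈ 3.667.

λ̂_MAP = 3.667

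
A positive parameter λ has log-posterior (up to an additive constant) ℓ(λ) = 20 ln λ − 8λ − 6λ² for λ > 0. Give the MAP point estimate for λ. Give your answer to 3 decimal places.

ℓ'(λ) = 20/λ − 8 − 12λ. Setting this to zero and multiplying by λ: 12λ² + 8λ − 20 = 0.
λ = (−8 + √(8² + 4·12·20)) / (2·12) = (−8 + √1024) / 24 = (−8 + 32)/24 = 1.
ℓ''(λ) = −20/λ² − 12 < 0, confirming a maximum.

λ̂_MAP = 1.000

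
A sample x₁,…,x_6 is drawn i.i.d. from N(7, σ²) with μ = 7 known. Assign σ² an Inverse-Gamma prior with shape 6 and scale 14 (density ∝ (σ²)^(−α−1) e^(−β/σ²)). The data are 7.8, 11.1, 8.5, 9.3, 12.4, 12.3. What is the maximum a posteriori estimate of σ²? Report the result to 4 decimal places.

σ̂²_MAP = 5.5120

Sum of squared deviations about the known mean: SS = (7.8−7)² + (11.1−7)² + (8.5−7)² + (9.3−7)² + (12.4−7)² + (12.3−7)² = 82.24.
The Normal likelihood contributes (σ²)^(−n/2) exp(−SS/(2σ²)), so the posterior is Inverse-Gamma(α + n/2, β + SS/2) = Inverse-Gamma(9, 55.12).
The mode of Inverse-Gamma(a, b) is b/(a+1) = 55.12/10 ≈ 5.5120.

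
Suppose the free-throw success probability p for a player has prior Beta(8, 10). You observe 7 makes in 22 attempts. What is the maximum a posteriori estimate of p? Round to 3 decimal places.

Prior: Beta(8, 10).
Data: 7 successes in 22 trials. The binomial likelihood contributes p^7(1−p)^15, so the posterior is Beta(8+7, 10+15) = Beta(15, 25).
For Beta(a, b) with a, b > 1 the mode is (a−1)/(a+b−2) = 14/38 ≈ 0.368.

p̂_MAP = 0.368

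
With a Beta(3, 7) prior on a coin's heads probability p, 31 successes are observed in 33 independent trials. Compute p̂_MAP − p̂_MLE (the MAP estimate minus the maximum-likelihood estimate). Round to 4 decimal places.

Posterior is Beta(34, 9); MAP = (34−1)/(43−2) = 33/41 ≈ 0.80488.
MLE ignores the prior: p̂_MLE = k/n = 31/33 ≈ 0.93939.
Difference = 33/41 − 31/33 = -182/1353 ≈ -0.1345.

MAP − MLE = -0.1345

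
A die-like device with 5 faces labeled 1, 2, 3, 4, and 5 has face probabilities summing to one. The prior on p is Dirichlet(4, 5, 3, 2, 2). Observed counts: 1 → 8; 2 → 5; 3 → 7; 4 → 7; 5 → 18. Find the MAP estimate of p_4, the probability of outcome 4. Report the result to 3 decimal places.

MAP estimate: 0.143

The posterior is Dirichlet(αᵢ + nᵢ) = Dirichlet(12, 10, 10, 9, 20).
For a Dirichlet(a₁,…,a_K) with all aᵢ > 1, the mode has j-th component (aⱼ − 1)/(Σaᵢ − K).
Here Σaᵢ = 61 and K = 5, so p_4 = (9 − 1)/(61 − 5) = 8/56 ≈ 0.143.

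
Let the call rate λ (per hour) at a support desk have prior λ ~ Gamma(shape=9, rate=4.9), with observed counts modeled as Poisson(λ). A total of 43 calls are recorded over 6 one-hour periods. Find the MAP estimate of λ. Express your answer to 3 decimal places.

Σxᵢ = 43, n = 6.
Posterior ∝ λ^8e^(−4.9λ) · λ^43e^(−6λ) = λ^51e^(−10.9λ), i.e. Gamma(shape=52, rate=10.9).
The mode of a Gamma(a, b) with a ≥ 1 (shape–rate) is (a−1)/b = 51/10.9 ≈ 4.679.

λ̂_MAP = 4.679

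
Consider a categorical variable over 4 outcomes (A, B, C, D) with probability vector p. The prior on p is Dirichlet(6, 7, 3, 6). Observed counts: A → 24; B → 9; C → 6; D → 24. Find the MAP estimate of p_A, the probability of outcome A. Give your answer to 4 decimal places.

The posterior is Dirichlet(αᵢ + nᵢ) = Dirichlet(30, 16, 9, 30).
For a Dirichlet(a₁,…,a_K) with all aᵢ > 1, the mode has j-th component (aⱼ − 1)/(Σaᵢ − K).
Here Σaᵢ = 85 and K = 4, so p_A = (30 − 1)/(85 − 4) = 29/81 ≈ 0.3580.

MAP estimate of p_A = 0.3580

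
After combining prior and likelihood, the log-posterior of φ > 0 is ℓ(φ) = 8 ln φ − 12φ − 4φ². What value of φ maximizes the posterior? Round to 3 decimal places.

ℓ'(φ) = 8/φ − 12 − 8φ. Setting this to zero and multiplying by φ: 8φ² + 12φ − 8 = 0.
φ = (−12 + √(12² + 4·8·8)) / (2·8) = (−12 + √400) / 16 = (−12 + 20)/16 = 1/2.
ℓ''(φ) = −8/φ² − 8 < 0, confirming a maximum.

φ̂_MAP = 0.500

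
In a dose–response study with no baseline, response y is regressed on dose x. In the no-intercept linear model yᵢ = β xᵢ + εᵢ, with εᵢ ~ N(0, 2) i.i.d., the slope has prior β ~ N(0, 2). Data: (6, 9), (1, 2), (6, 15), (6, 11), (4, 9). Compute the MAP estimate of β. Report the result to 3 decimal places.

β̂_MAP = 1.968

log p(β | y) = −Σ(yᵢ − βxᵢ)²/(2·2) − β²/(2·2) + const.
Setting the derivative to zero: Σxᵢ(yᵢ − βxᵢ)/2 − β/2 = 0, so β = Σxᵢyᵢ / (Σxᵢ² + σ²/τ²).
Σxᵢyᵢ = 6·9 + 1·2 + 6·15 + 6·11 + 4·9 = 248; Σxᵢ² = 125; σ²/τ² = 1.
β̂_MAP = 248 / (125 + 1) = 248/126 ≈ 1.968.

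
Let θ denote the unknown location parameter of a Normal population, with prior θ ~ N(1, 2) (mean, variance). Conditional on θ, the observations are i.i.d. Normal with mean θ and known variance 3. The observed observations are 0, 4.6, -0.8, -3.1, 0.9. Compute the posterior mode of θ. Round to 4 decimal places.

n = 5; x̄ = (0 + 4.6 + (-0.8) + (-3.1) + 0.9)/5 = 1.6/5 = 0.32.
For a Normal prior and Normal likelihood with known variance, the posterior is Normal; its mode equals its mean, the precision-weighted average.
Prior precision 1/σ₀² = 1/2 = 0.5; data precision n/σ² = 5/3.
θ̂ = (0.5·1 + (5/3)·0.32) / (0.5 + 5/3) = (31/30)/(13/6) = 31/65 ≈ 0.4769.

θ̂_MAP = 0.4769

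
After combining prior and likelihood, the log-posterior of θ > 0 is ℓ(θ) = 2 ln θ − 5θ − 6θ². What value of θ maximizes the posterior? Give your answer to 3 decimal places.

θ̂_MAP = 0.250

ℓ'(θ) = 2/θ − 5 − 12θ. Setting this to zero and multiplying by θ: 12θ² + 5θ − 2 = 0.
θ = (−5 + √(5² + 4·12·2)) / (2·12) = (−5 + √121) / 24 = (−5 + 11)/24 = 1/4.
ℓ''(θ) = −2/θ² − 12 < 0, confirming a maximum.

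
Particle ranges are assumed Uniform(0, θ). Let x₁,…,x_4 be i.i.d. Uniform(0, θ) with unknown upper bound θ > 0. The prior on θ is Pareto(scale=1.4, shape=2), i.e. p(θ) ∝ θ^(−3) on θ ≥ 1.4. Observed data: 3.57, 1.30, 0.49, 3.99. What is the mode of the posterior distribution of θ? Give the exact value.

The Uniform(0, θ) likelihood is θ^(−n) for θ ≥ max(xᵢ), zero otherwise. Here max(xᵢ) = 3.99.
Posterior ∝ θ^(−3) · θ^(−4) = θ^(−7) on θ ≥ max(1.4, 3.99) = 3.99.
This density is strictly decreasing in θ, so the posterior mode lies at the lower boundary of the support.

θ̂_MAP = 3.99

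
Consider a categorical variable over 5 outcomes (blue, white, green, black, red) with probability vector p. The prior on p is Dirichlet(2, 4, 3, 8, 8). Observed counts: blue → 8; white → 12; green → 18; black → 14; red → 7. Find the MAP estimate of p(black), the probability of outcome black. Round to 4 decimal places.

MAP estimate of p(black) = 0.2658

The posterior is Dirichlet(αᵢ + nᵢ) = Dirichlet(10, 16, 21, 22, 15).
For a Dirichlet(a₁,…,a_K) with all aᵢ > 1, the mode has j-th component (aⱼ − 1)/(Σaᵢ − K).
Here Σaᵢ = 84 and K = 5, so p(black) = (22 − 1)/(84 − 5) = 21/79 ≈ 0.2658.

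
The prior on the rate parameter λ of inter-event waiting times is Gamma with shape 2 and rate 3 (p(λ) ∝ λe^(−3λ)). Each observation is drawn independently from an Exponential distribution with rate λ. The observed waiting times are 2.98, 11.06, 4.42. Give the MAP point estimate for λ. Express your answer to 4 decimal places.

λ̂_MAP = 0.1864

The Exponential(rate=λ) likelihood is ∝ λ^n e^(−λΣtᵢ). Here n = 3 and Σtᵢ = 2.98 + 11.06 + 4.42 = 18.46.
Posterior ∝ λe^(−3λ) · λ^3e^(−18.46λ) = λ^4e^(−21.46λ), i.e. Gamma(5, 21.46).
Mode = (a−1)/b = 4/21.46 ≈ 0.1864.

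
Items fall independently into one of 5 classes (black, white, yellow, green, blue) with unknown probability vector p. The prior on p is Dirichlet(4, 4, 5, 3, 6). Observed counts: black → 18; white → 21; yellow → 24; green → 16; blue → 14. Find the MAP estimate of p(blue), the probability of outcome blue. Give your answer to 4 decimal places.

The posterior is Dirichlet(αᵢ + nᵢ) = Dirichlet(22, 25, 29, 19, 20).
For a Dirichlet(a₁,…,a_K) with all aᵢ > 1, the mode has j-th component (aⱼ − 1)/(Σaᵢ − K).
Here Σaᵢ = 115 and K = 5, so p(blue) = (20 − 1)/(115 − 5) = 19/110 ≈ 0.1727.

MAP estimate of p(blue) = 0.1727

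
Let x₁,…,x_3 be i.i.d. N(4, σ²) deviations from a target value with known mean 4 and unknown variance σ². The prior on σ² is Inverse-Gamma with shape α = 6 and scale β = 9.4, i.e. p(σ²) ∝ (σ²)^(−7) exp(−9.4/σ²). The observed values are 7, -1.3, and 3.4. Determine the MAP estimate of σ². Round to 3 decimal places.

Sum of squared deviations about the known mean: SS = (7−4)² + (-1.3−4)² + (3.4−4)² = 37.45.
The Normal likelihood contributes (σ²)^(−n/2) exp(−SS/(2σ²)), so the posterior is Inverse-Gamma(α + n/2, β + SS/2) = Inverse-Gamma(7.5, 28.125).
The mode of Inverse-Gamma(a, b) is b/(a+1) = 28.125/8.5 ≈ 3.309.

σ̂²_MAP = 3.309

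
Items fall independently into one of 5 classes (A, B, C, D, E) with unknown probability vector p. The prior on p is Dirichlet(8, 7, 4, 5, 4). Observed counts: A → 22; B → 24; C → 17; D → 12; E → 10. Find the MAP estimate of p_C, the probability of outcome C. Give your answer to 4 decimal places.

The posterior is Dirichlet(αᵢ + nᵢ) = Dirichlet(30, 31, 21, 17, 14).
For a Dirichlet(a₁,…,a_K) with all aᵢ > 1, the mode has j-th component (aⱼ − 1)/(Σaᵢ − K).
Here Σaᵢ = 113 and K = 5, so p_C = (21 − 1)/(113 − 5) = 20/108 ≈ 0.1852.

MAP estimate of p_C = 0.1852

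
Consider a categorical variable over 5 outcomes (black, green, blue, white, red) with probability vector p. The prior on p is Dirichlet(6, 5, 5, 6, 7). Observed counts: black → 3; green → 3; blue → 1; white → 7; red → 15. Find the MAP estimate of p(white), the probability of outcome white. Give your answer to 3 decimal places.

The posterior is Dirichlet(αᵢ + nᵢ) = Dirichlet(9, 8, 6, 13, 22).
For a Dirichlet(a₁,…,a_K) with all aᵢ > 1, the mode has j-th component (aⱼ − 1)/(Σaᵢ − K).
Here Σaᵢ = 58 and K = 5, so p(white) = (13 − 1)/(58 − 5) = 12/53 ≈ 0.226.

MAP estimate of p(white) = 0.226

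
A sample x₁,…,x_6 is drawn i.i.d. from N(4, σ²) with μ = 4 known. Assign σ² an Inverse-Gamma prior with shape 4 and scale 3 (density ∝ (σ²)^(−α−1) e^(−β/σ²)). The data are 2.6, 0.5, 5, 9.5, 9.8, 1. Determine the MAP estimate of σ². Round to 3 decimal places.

Sum of squared deviations about the known mean: SS = (2.6−4)² + (0.5−4)² + (5−4)² + (9.5−4)² + (9.8−4)² + (1−4)² = 88.1.
The Normal likelihood contributes (σ²)^(−n/2) exp(−SS/(2σ²)), so the posterior is Inverse-Gamma(α + n/2, β + SS/2) = Inverse-Gamma(7, 47.05).
The mode of Inverse-Gamma(a, b) is b/(a+1) = 47.05/8 ≈ 5.881.

σ̂²_MAP = 5.881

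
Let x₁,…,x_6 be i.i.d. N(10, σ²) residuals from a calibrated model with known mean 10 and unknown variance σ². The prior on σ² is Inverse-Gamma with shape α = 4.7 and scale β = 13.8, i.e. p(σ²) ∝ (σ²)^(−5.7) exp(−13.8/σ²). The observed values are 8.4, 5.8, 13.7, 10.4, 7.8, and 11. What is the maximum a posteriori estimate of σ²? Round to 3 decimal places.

Sum of squared deviations about the known mean: SS = (8.4−10)² + (5.8−10)² + (13.7−10)² + (10.4−10)² + (7.8−10)² + (11−10)² = 39.89.
The Normal likelihood contributes (σ²)^(−n/2) exp(−SS/(2σ²)), so the posterior is Inverse-Gamma(α + n/2, β + SS/2) = Inverse-Gamma(7.7, 33.745).
The mode of Inverse-Gamma(a, b) is b/(a+1) = 33.745/8.7 ≈ 3.879.

σ̂²_MAP = 3.879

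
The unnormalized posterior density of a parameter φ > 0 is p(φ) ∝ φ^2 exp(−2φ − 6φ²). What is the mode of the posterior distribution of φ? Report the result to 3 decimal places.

φ̂_MAP = 0.333

ℓ'(φ) = 2/φ − 2 − 12φ. Setting this to zero and multiplying by φ: 12φ² + 2φ − 2 = 0.
φ = (−2 + √(2² + 4·12·2)) / (2·12) = (−2 + √100) / 24 = (−2 + 10)/24 = 1/3.
ℓ''(φ) = −2/φ² − 12 < 0, confirming a maximum.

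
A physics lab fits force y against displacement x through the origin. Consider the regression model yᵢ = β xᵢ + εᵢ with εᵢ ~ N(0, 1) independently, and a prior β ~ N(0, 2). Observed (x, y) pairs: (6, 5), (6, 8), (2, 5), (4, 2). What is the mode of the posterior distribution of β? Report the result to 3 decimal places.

β̂_MAP = 1.038

log p(β | y) = −Σ(yᵢ − βxᵢ)²/(2·1) − β²/(2·2) + const.
Setting the derivative to zero: Σxᵢ(yᵢ − βxᵢ)/1 − β/2 = 0, so β = Σxᵢyᵢ / (Σxᵢ² + σ²/τ²).
Σxᵢyᵢ = 6·5 + 6·8 + 2·5 + 4·2 = 96; Σxᵢ² = 92; σ²/τ² = 0.5.
β̂_MAP = 96 / (92 + 0.5) = 96/92.5 ≈ 1.038.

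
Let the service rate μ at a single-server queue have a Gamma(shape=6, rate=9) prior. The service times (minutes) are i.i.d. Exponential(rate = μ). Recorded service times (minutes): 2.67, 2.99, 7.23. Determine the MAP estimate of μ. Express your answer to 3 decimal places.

The Exponential(rate=μ) likelihood is ∝ μ^n e^(−μΣtᵢ). Here n = 3 and Σtᵢ = 2.67 + 2.99 + 7.23 = 12.89.
Posterior ∝ μ^5e^(−9μ) · μ^3e^(−12.89μ) = μ^8e^(−21.89μ), i.e. Gamma(9, 21.89).
Mode = (a−1)/b = 8/21.89 ≈ 0.365.

μ̂_MAP = 0.365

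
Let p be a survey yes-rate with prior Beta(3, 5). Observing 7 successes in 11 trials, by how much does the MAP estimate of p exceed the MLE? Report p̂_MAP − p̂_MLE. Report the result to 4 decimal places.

MAP − MLE = -0.1070

Posterior is Beta(10, 9); MAP = (10−1)/(19−2) = 9/17 ≈ 0.52941.
MLE ignores the prior: p̂_MLE = k/n = 7/11 ≈ 0.63636.
Difference = 9/17 − 7/11 = -20/187 ≈ -0.1070.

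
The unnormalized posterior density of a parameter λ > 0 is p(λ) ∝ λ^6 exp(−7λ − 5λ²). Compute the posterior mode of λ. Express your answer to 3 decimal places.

ℓ'(λ) = 6/λ − 7 − 10λ. Setting this to zero and multiplying by λ: 10λ² + 7λ − 6 = 0.
λ = (−7 + √(7² + 4·10·6)) / (2·10) = (−7 + √289) / 20 = (−7 + 17)/20 = 1/2.
ℓ''(λ) = −6/λ² − 10 < 0, confirming a maximum.

λ̂_MAP = 0.500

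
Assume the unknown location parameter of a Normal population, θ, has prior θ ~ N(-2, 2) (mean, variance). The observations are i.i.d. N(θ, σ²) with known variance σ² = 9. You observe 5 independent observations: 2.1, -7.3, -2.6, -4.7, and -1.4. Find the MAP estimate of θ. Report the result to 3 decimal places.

n = 5; x̄ = (2.1 + (-7.3) + (-2.6) + (-4.7) + (-1.4))/5 = -13.9/5 = -2.78.
For a Normal prior and Normal likelihood with known variance, the posterior is Normal; its mode equals its mean, the precision-weighted average.
Prior precision 1/σ₀² = 1/2 = 0.5; data precision n/σ² = 5/9.
θ̂ = (0.5·(-2) + (5/9)·(-2.78)) / (0.5 + 5/9) = (-229/90)/(19/18) = -229/95 ≈ -2.411.

θ̂_MAP = -2.411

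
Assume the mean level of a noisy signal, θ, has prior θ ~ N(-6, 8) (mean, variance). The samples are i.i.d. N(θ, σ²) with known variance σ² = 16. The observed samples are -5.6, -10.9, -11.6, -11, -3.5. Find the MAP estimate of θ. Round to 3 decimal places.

n = 5; x̄ = ((-5.6) + (-10.9) + (-11.6) + (-11) + (-3.5))/5 = -42.6/5 = -8.52.
For a Normal prior and Normal likelihood with known variance, the posterior is Normal; its mode equals its mean, the precision-weighted average.
Prior precision 1/σ₀² = 1/8 = 0.125; data precision n/σ² = 5/16 = 0.3125.
θ̂ = (0.125·(-6) + 0.3125·(-8.52)) / (0.125 + 0.3125) = (-3.4125)/0.4375 = -7.800.

θ̂_MAP = -7.800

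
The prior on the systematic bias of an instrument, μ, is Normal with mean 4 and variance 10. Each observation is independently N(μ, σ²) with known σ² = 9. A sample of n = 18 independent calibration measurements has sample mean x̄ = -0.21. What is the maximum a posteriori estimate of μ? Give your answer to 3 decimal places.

n = 18, x̄ = -0.21.
For a Normal prior and Normal likelihood with known variance, the posterior is Normal; its mode equals its mean, the precision-weighted average.
Prior precision 1/σ₀² = 1/10 = 0.1; data precision n/σ² = 18/9 = 2.
μ̂ = (0.1·4 + 2·(-0.21)) / (0.1 + 2) = (-0.02)/2.1 = -1/105 ≈ -0.010.

μ̂_MAP = -0.010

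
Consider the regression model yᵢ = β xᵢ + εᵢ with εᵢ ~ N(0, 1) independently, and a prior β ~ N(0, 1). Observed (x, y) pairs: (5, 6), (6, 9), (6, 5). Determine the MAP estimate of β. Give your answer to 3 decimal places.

log p(β | y) = −Σ(yᵢ − βxᵢ)²/(2·1) − β²/(2·1) + const.
Setting the derivative to zero: Σxᵢ(yᵢ − βxᵢ)/1 − β/1 = 0, so β = Σxᵢyᵢ / (Σxᵢ² + σ²/τ²).
Σxᵢyᵢ = 5·6 + 6·9 + 6·5 = 114; Σxᵢ² = 97; σ²/τ² = 1.
β̂_MAP = 114 / (97 + 1) = 114/98 ≈ 1.163.

β̂_MAP = 1.163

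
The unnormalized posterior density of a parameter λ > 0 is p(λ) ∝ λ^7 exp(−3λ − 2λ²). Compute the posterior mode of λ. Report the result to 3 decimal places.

λ̂_MAP = 1.000

ℓ'(λ) = 7/λ − 3 − 4λ. Setting this to zero and multiplying by λ: 4λ² + 3λ − 7 = 0.
λ = (−3 + √(3² + 4·4·7)) / (2·4) = (−3 + √121) / 8 = (−3 + 11)/8 = 1.
ℓ''(λ) = −7/λ² − 4 < 0, confirming a maximum.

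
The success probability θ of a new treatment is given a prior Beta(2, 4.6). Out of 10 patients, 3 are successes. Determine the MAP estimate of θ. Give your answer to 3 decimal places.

θ̂_MAP = 0.274

Prior: Beta(2, 4.6).
Data: 3 successes in 10 trials. The binomial likelihood contributes θ^3(1−θ)^7, so the posterior is Beta(2+3, 4.6+7) = Beta(5, 11.6).
For Beta(a, b) with a, b > 1 the mode is (a−1)/(a+b−2) = 4/14.6 ≈ 0.274.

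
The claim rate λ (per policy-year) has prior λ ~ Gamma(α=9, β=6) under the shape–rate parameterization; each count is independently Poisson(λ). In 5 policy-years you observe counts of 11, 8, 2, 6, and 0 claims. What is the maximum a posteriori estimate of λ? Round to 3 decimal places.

Σxᵢ = 11+8+2+6+0 = 27, with n = 5.
Posterior ∝ λ^8e^(−6λ) · λ^27e^(−5λ) = λ^35e^(−11λ), i.e. Gamma(shape=36, rate=11).
The mode of a Gamma(a, b) with a ≥ 1 (shape–rate) is (a−1)/b = 35/11 ≈ 3.182.

λ̂_MAP = 3.182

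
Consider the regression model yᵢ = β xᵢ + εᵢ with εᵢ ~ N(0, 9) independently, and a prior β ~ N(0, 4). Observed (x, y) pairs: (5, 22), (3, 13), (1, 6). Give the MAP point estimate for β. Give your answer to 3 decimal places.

log p(β | y) = −Σ(yᵢ − βxᵢ)²/(2·9) − β²/(2·4) + const.
Setting the derivative to zero: Σxᵢ(yᵢ − βxᵢ)/9 − β/4 = 0, so β = Σxᵢyᵢ / (Σxᵢ² + σ²/τ²).
Σxᵢyᵢ = 5·22 + 3·13 + 1·6 = 155; Σxᵢ² = 35; σ²/τ² = 2.25.
β̂_MAP = 155 / (35 + 2.25) = 155/37.25 ≈ 4.161.

β̂_MAP = 4.161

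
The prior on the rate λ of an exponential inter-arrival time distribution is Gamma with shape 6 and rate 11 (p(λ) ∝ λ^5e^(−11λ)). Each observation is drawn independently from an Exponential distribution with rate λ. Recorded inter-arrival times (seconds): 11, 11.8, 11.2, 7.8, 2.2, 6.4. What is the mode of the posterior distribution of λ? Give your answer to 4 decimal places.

λ̂_MAP = 0.1792

The Exponential(rate=λ) likelihood is ∝ λ^n e^(−λΣtᵢ). Here n = 6 and Σtᵢ = 11 + 11.8 + 11.2 + 7.8 + 2.2 + 6.4 = 50.4.
Posterior ∝ λ^5e^(−11λ) · λ^6e^(−50.4λ) = λ^11e^(−61.4λ), i.e. Gamma(12, 61.4).
Mode = (a−1)/b = 11/61.4 ≈ 0.1792.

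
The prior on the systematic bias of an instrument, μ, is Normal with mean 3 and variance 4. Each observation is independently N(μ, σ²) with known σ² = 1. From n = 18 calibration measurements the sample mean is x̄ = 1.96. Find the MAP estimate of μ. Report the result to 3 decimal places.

μ̂_MAP = 1.974

n = 18, x̄ = 1.96.
For a Normal prior and Normal likelihood with known variance, the posterior is Normal; its mode equals its mean, the precision-weighted average.
Prior precision 1/σ₀² = 1/4 = 0.25; data precision n/σ² = 18/1 = 18.
μ̂ = (0.25·3 + 18·1.96) / (0.25 + 18) = 36.03/18.25 = 3603/1825 ≈ 1.974.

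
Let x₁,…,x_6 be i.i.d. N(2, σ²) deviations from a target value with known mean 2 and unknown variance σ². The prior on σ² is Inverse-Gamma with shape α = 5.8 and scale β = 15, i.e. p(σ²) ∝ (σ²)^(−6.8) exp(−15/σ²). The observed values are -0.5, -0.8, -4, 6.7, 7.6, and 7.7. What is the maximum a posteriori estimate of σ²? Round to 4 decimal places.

Sum of squared deviations about the known mean: SS = (-0.5−2)² + (-0.8−2)² + (-4−2)² + (6.7−2)² + (7.6−2)² + (7.7−2)² = 136.03.
The Normal likelihood contributes (σ²)^(−n/2) exp(−SS/(2σ²)), so the posterior is Inverse-Gamma(α + n/2, β + SS/2) = Inverse-Gamma(8.8, 83.015).
The mode of Inverse-Gamma(a, b) is b/(a+1) = 83.015/9.8 ≈ 8.4709.

σ̂²_MAP = 8.4709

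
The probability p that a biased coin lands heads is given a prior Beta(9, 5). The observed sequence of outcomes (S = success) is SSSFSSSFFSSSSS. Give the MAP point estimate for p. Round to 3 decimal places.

p̂_MAP = 0.731

Prior: Beta(9, 5).
Data: 11 successes in 14 trials (from the sequence). The binomial likelihood contributes p^11(1−p)^3, so the posterior is Beta(9+11, 5+3) = Beta(20, 8).
For Beta(a, b) with a, b > 1 the mode is (a−1)/(a+b−2) = 19/26 ≈ 0.731.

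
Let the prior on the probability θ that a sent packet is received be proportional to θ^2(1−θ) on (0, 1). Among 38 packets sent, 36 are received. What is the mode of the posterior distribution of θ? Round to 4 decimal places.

θ̂_MAP = 0.9268

The prior density ∝ θ^2(1−θ)^1 is the kernel of Beta(3, 2).
Data: 36 successes in 38 trials. The binomial likelihood contributes θ^36(1−θ)^2, so the posterior is Beta(3+36, 2+2) = Beta(39, 4).
For Beta(a, b) with a, b > 1 the mode is (a−1)/(a+b−2) = 38/41 ≈ 0.9268.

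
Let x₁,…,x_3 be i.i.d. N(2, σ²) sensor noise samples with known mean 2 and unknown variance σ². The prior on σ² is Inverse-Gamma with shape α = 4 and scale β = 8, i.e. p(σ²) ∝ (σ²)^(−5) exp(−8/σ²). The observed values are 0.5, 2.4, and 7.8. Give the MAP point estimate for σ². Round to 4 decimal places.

Sum of squared deviations about the known mean: SS = (0.5−2)² + (2.4−2)² + (7.8−2)² = 36.05.
The Normal likelihood contributes (σ²)^(−n/2) exp(−SS/(2σ²)), so the posterior is Inverse-Gamma(α + n/2, β + SS/2) = Inverse-Gamma(5.5, 26.025).
The mode of Inverse-Gamma(a, b) is b/(a+1) = 26.025/6.5 ≈ 4.0038.

σ̂²_MAP = 4.0038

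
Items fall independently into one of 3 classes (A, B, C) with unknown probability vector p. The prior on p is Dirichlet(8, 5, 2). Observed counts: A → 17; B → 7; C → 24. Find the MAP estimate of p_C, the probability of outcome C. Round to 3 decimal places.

The posterior is Dirichlet(αᵢ + nᵢ) = Dirichlet(25, 12, 26).
For a Dirichlet(a₁,…,a_K) with all aᵢ > 1, the mode has j-th component (aⱼ − 1)/(Σaᵢ − K).
Here Σaᵢ = 63 and K = 3, so p_C = (26 − 1)/(63 − 3) = 25/60 ≈ 0.417.

MAP estimate of p_C = 0.417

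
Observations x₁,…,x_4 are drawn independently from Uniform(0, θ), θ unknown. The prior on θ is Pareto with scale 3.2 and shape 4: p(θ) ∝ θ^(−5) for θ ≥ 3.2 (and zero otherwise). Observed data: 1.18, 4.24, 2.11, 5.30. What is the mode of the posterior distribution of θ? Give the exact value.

θ̂_MAP = 5.30

The Uniform(0, θ) likelihood is θ^(−n) for θ ≥ max(xᵢ), zero otherwise. Here max(xᵢ) = 5.30.
Posterior ∝ θ^(−5) · θ^(−4) = θ^(−9) on θ ≥ max(3.2, 5.30) = 5.30.
This density is strictly decreasing in θ, so the posterior mode lies at the lower boundary of the support.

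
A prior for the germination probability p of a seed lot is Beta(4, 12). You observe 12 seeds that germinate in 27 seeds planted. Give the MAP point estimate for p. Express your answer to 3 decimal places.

p̂_MAP = 0.366

Prior: Beta(4, 12).
Data: 12 successes in 27 trials. The binomial likelihood contributes p^12(1−p)^15, so the posterior is Beta(4+12, 12+15) = Beta(16, 27).
For Beta(a, b) with a, b > 1 the mode is (a−1)/(a+b−2) = 15/41 ≈ 0.366.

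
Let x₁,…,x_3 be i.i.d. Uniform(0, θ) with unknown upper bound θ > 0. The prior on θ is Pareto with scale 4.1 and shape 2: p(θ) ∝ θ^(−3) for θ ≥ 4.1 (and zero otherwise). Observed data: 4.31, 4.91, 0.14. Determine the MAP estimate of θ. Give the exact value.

θ̂_MAP = 4.91

The Uniform(0, θ) likelihood is θ^(−n) for θ ≥ max(xᵢ), zero otherwise. Here max(xᵢ) = 4.91.
Posterior ∝ θ^(−3) · θ^(−3) = θ^(−6) on θ ≥ max(4.1, 4.91) = 4.91.
This density is strictly decreasing in θ, so the posterior mode lies at the lower boundary of the support.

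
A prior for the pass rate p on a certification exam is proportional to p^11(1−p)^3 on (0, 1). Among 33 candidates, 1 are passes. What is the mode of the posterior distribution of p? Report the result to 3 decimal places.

p̂_MAP = 0.255

The prior density ∝ p^11(1−p)^3 is the kernel of Beta(12, 4).
Data: 1 success in 33 trials. The binomial likelihood contributes p(1−p)^32, so the posterior is Beta(12+1, 4+32) = Beta(13, 36).
For Beta(a, b) with a, b > 1 the mode is (a−1)/(a+b−2) = 12/47 ≈ 0.255.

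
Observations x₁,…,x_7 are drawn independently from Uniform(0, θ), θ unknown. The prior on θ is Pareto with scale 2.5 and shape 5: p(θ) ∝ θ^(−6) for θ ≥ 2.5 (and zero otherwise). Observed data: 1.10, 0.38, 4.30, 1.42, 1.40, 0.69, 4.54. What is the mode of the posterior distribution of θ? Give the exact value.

θ̂_MAP = 4.54

The Uniform(0, θ) likelihood is θ^(−n) for θ ≥ max(xᵢ), zero otherwise. Here max(xᵢ) = 4.54.
Posterior ∝ θ^(−6) · θ^(−7) = θ^(−13) on θ ≥ max(2.5, 4.54) = 4.54.
This density is strictly decreasing in θ, so the posterior mode lies at the lower boundary of the support.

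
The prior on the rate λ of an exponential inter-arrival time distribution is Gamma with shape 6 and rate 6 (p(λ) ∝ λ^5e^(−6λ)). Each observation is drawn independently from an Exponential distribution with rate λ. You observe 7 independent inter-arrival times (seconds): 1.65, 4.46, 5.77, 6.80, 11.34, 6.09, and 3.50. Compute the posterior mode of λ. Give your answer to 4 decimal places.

λ̂_MAP = 0.2631

The Exponential(rate=λ) likelihood is ∝ λ^n e^(−λΣtᵢ). Here n = 7 and Σtᵢ = 1.65 + 4.46 + 5.77 + 6.80 + 11.34 + 6.09 + 3.50 = 39.61.
Posterior ∝ λ^5e^(−6λ) · λ^7e^(−39.61λ) = λ^12e^(−45.61λ), i.e. Gamma(13, 45.61).
Mode = (a−1)/b = 12/45.61 ≈ 0.2631.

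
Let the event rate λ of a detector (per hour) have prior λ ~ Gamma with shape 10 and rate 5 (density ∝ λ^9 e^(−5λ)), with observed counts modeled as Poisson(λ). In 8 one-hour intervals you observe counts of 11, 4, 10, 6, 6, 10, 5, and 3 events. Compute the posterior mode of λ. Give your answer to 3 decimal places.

Σxᵢ = 11+4+10+6+6+10+5+3 = 55, with n = 8.
Posterior ∝ λ^9e^(−5λ) · λ^55e^(−8λ) = λ^64e^(−13λ), i.e. Gamma(shape=65, rate=13).
The mode of a Gamma(a, b) with a ≥ 1 (shape–rate) is (a−1)/b = 64/13 ≈ 4.923.

λ̂_MAP = 4.923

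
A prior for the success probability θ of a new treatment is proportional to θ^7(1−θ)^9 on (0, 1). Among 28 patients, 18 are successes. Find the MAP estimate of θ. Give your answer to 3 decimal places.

The prior density ∝ θ^7(1−θ)^9 is the kernel of Beta(8, 10).
Data: 18 successes in 28 trials. The binomial likelihood contributes θ^18(1−θ)^10, so the posterior is Beta(8+18, 10+10) = Beta(26, 20).
For Beta(a, b) with a, b > 1 the mode is (a−1)/(a+b−2) = 25/44 ≈ 0.568.

θ̂_MAP = 0.568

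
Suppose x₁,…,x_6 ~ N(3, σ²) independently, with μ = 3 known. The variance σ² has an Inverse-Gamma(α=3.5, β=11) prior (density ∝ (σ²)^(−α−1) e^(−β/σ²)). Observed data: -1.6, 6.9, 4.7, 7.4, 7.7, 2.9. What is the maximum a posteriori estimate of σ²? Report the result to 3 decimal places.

σ̂²_MAP = 6.848

Sum of squared deviations about the known mean: SS = (-1.6−3)² + (6.9−3)² + (4.7−3)² + (7.4−3)² + (7.7−3)² + (2.9−3)² = 80.72.
The Normal likelihood contributes (σ²)^(−n/2) exp(−SS/(2σ²)), so the posterior is Inverse-Gamma(α + n/2, β + SS/2) = Inverse-Gamma(6.5, 51.36).
The mode of Inverse-Gamma(a, b) is b/(a+1) = 51.36/7.5 ≈ 6.848.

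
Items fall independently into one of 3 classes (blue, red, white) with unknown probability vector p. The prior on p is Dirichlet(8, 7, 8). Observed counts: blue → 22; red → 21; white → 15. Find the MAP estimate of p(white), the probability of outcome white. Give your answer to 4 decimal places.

MAP estimate of p(white) = 0.2821

The posterior is Dirichlet(αᵢ + nᵢ) = Dirichlet(30, 28, 23).
For a Dirichlet(a₁,…,a_K) with all aᵢ > 1, the mode has j-th component (aⱼ − 1)/(Σaᵢ − K).
Here Σaᵢ = 81 and K = 3, so p(white) = (23 − 1)/(81 − 3) = 22/78 ≈ 0.2821.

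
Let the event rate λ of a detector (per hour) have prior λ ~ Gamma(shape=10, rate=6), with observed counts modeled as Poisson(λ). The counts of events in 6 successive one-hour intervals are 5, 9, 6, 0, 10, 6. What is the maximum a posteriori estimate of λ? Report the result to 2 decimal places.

λ̂_MAP = 3.75

Σxᵢ = 5+9+6+0+10+6 = 36, with n = 6.
Posterior ∝ λ^9e^(−6λ) · λ^36e^(−6λ) = λ^45e^(−12λ), i.e. Gamma(shape=46, rate=12).
The mode of a Gamma(a, b) with a ≥ 1 (shape–rate) is (a−1)/b = 45/12 ≈ 3.75.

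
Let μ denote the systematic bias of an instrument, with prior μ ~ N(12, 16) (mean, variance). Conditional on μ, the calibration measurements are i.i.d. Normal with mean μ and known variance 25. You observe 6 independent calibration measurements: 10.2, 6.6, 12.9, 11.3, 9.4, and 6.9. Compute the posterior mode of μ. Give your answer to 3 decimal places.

n = 6; x̄ = (10.2 + 6.6 + 12.9 + 11.3 + 9.4 + 6.9)/6 = 57.3/6 = 9.55.
For a Normal prior and Normal likelihood with known variance, the posterior is Normal; its mode equals its mean, the precision-weighted average.
Prior precision 1/σ₀² = 1/16 = 0.0625; data precision n/σ² = 6/25 = 0.24.
μ̂ = (0.0625·12 + 0.24·9.55) / (0.0625 + 0.24) = 3.042/0.3025 = 6084/605 ≈ 10.056.

μ̂_MAP = 10.056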